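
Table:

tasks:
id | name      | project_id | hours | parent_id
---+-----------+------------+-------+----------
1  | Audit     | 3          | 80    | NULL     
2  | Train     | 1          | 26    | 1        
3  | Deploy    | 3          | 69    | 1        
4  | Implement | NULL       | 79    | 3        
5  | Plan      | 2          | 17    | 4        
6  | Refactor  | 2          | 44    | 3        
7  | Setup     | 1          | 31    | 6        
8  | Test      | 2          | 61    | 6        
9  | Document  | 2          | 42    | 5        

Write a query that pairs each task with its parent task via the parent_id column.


This is a self-join: tasks is joined to a second copy of itself, matching each row's parent_id to another row's id. Use LEFT JOIN so rows with parent_id=NULL are kept.
  - task 1 (Audit): parent_id=NULL -> NULL
  - task 2 (Train): parent_id=1 -> Audit
  - task 3 (Deploy): parent_id=1 -> Audit
  - task 4 (Implement): parent_id=3 -> Deploy
  - task 5 (Plan): parent_id=4 -> Implement
  - task 6 (Refactor): parent_id=3 -> Deploy
  - task 7 (Setup): parent_id=6 -> Refactor
  - task 8 (Test): parent_id=6 -> Refactor
  - task 9 (Document): parent_id=5 -> Plan

SQL:
SELECT a.name AS item, b.name AS parent
FROM tasks a
LEFT JOIN tasks b ON a.parent_id = b.id

Result:
item      | parent   
----------+----------
Audit     | NULL     
Train     | Audit    
Deploy    | Audit    
Implement | Deploy   
Plan      | Implement
Refactor  | Deploy   
Setup     | Refactor 
Test      | Refactor 
Document  | Plan     


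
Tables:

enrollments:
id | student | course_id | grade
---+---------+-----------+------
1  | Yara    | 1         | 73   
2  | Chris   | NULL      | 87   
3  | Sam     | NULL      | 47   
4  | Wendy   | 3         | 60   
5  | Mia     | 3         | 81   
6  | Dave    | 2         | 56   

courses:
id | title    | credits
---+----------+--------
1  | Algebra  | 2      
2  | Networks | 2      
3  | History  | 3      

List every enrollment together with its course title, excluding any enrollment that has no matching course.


INNER JOIN keeps only enrollments rows whose course_id matches an id in courses. Walk through each enrollment:
  - enrollment 1 (Yara): course_id=1 -> matches Algebra
  - enrollment 2 (Chris): course_id=NULL, no match -> dropped
  - enrollment 3 (Sam): course_id=NULL, no match -> dropped
  - enrollment 4 (Wendy): course_id=3 -> matches History
  - enrollment 5 (Mia): course_id=3 -> matches History
  - enrollment 6 (Dave): course_id=2 -> matches Networks
So 2 of 6 rows are dropped.

SQL:
SELECT a.student, b.title AS course
FROM enrollments a
INNER JOIN courses b ON a.course_id = b.id

Result:
student | course  
--------+---------
Yara    | Algebra 
Wendy   | History 
Mia     | History 
Dave    | Networks


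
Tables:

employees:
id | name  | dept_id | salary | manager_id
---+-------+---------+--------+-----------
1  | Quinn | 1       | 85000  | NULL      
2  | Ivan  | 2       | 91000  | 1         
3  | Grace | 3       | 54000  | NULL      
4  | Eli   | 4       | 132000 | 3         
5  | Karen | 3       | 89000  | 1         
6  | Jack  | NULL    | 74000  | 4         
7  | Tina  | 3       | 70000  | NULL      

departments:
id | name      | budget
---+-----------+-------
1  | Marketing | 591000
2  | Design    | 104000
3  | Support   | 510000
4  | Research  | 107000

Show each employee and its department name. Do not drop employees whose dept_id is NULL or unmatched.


LEFT JOIN keeps every row from employees (the left table); where dept_id has no match in departments, the department columns become NULL. Walk through each employee:
  - employee 1 (Quinn): dept_id=1 -> matches Marketing
  - employee 2 (Ivan): dept_id=2 -> matches Design
  - employee 3 (Grace): dept_id=3 -> matches Support
  - employee 4 (Eli): dept_id=4 -> matches Research
  - employee 5 (Karen): dept_id=3 -> matches Support
  - employee 6 (Jack): dept_id=NULL, no match -> kept with NULL
  - employee 7 (Tina): dept_id=3 -> matches Support
All 7 rows appear; 1 has NULL department.

SQL:
SELECT a.name, b.name AS department
FROM employees a
LEFT JOIN departments b ON a.dept_id = b.id

Result:
name  | department
------+-----------
Quinn | Marketing 
Ivan  | Design    
Grace | Support   
Eli   | Research  
Karen | Support   
Jack  | NULL      
Tina  | Support   


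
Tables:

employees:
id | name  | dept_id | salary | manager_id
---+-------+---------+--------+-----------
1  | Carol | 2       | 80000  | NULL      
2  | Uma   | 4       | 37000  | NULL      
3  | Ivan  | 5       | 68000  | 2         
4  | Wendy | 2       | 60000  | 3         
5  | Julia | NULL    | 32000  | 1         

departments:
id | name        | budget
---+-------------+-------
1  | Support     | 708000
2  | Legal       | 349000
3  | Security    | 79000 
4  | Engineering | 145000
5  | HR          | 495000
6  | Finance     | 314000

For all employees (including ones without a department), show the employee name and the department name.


LEFT JOIN keeps every row from employees (the left table); where dept_id has no match in departments, the department columns become NULL. Walk through each employee:
  - employee 1 (Carol): dept_id=2 -> matches Legal
  - employee 2 (Uma): dept_id=4 -> matches Engineering
  - employee 3 (Ivan): dept_id=5 -> matches HR
  - employee 4 (Wendy): dept_id=2 -> matches Legal
  - employee 5 (Julia): dept_id=NULL, no match -> kept with NULL
All 5 rows appear; 1 has NULL department.

SQL:
SELECT a.name, b.name AS department
FROM employees a
LEFT JOIN departments b ON a.dept_id = b.id

Result:
name  | department 
------+------------
Carol | Legal      
Uma   | Engineering
Ivan  | HR         
Wendy | Legal      
Julia | NULL       


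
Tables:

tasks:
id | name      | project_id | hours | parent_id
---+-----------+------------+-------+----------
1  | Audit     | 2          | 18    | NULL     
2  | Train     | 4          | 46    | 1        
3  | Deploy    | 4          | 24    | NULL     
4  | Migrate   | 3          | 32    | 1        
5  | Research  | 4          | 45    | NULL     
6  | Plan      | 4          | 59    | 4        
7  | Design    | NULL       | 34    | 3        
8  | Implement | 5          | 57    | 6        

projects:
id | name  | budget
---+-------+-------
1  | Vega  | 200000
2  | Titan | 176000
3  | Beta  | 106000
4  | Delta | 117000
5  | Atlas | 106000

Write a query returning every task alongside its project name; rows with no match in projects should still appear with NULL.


LEFT JOIN keeps every row from tasks (the left table); where project_id has no match in projects, the project columns become NULL. Walk through each task:
  - task 1 (Audit): project_id=2 -> matches Titan
  - task 2 (Train): project_id=4 -> matches Delta
  - task 3 (Deploy): project_id=4 -> matches Delta
  - task 4 (Migrate): project_id=3 -> matches Beta
  - task 5 (Research): project_id=4 -> matches Delta
  - task 6 (Plan): project_id=4 -> matches Delta
  - task 7 (Design): project_id=NULL, no match -> kept with NULL
  - task 8 (Implement): project_id=5 -> matches Atlas
All 8 rows appear; 1 has NULL project.

SQL:
SELECT a.name, b.name AS project
FROM tasks a
LEFT JOIN projects b ON a.project_id = b.id

Result:
name      | project
----------+--------
Audit     | Titan  
Train     | Delta  
Deploy    | Delta  
Migrate   | Beta   
Research  | Delta  
Plan      | Delta  
Design    | NULL   
Implement | Atlas  


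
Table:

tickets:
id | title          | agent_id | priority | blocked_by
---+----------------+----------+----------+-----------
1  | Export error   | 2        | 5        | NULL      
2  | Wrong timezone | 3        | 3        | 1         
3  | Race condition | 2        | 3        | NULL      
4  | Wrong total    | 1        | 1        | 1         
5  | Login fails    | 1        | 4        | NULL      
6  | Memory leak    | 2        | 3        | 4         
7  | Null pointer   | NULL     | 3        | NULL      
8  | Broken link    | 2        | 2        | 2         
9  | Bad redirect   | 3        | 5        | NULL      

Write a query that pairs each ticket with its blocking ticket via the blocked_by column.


This is a self-join: tickets is joined to a second copy of itself, matching each row's blocked_by to another row's id. Use LEFT JOIN so rows with blocked_by=NULL are kept.
  - ticket 1 (Export error): blocked_by=NULL -> NULL
  - ticket 2 (Wrong timezone): blocked_by=1 -> Export error
  - ticket 3 (Race condition): blocked_by=NULL -> NULL
  - ticket 4 (Wrong total): blocked_by=1 -> Export error
  - ticket 5 (Login fails): blocked_by=NULL -> NULL
  - ticket 6 (Memory leak): blocked_by=4 -> Wrong total
  - ticket 7 (Null pointer): blocked_by=NULL -> NULL
  - ticket 8 (Broken link): blocked_by=2 -> Wrong timezone
  - ticket 9 (Bad redirect): blocked_by=NULL -> NULL

SQL:
SELECT a.title AS item, b.title AS blocked_by
FROM tickets a
LEFT JOIN tickets b ON a.blocked_by = b.id

Result:
item           | blocked_by    
---------------+---------------
Export error   | NULL          
Wrong timezone | Export error  
Race condition | NULL          
Wrong total    | Export error  
Login fails    | NULL          
Memory leak    | Wrong total   
Null pointer   | NULL          
Broken link    | Wrong timezone
Bad redirect   | NULL          


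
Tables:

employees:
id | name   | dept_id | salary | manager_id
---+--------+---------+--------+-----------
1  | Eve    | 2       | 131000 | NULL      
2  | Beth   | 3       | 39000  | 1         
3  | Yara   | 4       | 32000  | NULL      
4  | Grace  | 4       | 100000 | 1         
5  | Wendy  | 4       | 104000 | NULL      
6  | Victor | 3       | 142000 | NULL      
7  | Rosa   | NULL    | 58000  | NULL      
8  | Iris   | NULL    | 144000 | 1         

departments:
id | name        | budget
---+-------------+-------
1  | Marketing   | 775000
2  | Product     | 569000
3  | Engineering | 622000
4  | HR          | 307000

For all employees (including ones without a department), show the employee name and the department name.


LEFT JOIN keeps every row from employees (the left table); where dept_id has no match in departments, the department columns become NULL. Walk through each employee:
  - employee 1 (Eve): dept_id=2 -> matches Product
  - employee 2 (Beth): dept_id=3 -> matches Engineering
  - employee 3 (Yara): dept_id=4 -> matches HR
  - employee 4 (Grace): dept_id=4 -> matches HR
  - employee 5 (Wendy): dept_id=4 -> matches HR
  - employee 6 (Victor): dept_id=3 -> matches Engineering
  - employee 7 (Rosa): dept_id=NULL, no match -> kept with NULL
  - employee 8 (Iris): dept_id=NULL, no match -> kept with NULL
All 8 rows appear; 2 have NULL department.

SQL:
SELECT a.name, b.name AS department
FROM employees a
LEFT JOIN departments b ON a.dept_id = b.id

Result:
name   | department 
-------+------------
Eve    | Product    
Beth   | Engineering
Yara   | HR         
Grace  | HR         
Wendy  | HR         
Victor | Engineering
Rosa   | NULL       
Iris   | NULL       


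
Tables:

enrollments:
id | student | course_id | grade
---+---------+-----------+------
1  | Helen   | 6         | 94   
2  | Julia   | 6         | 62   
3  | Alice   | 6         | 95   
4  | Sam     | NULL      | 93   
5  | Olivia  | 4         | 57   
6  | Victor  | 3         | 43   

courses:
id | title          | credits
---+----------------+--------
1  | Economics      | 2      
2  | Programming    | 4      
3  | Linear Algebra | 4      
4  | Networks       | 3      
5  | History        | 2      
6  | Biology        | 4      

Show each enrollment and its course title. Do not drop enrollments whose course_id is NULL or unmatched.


LEFT JOIN keeps every row from enrollments (the left table); where course_id has no match in courses, the course columns become NULL. Walk through each enrollment:
  - enrollment 1 (Helen): course_id=6 -> matches Biology
  - enrollment 2 (Julia): course_id=6 -> matches Biology
  - enrollment 3 (Alice): course_id=6 -> matches Biology
  - enrollment 4 (Sam): course_id=NULL, no match -> kept with NULL
  - enrollment 5 (Olivia): course_id=4 -> matches Networks
  - enrollment 6 (Victor): course_id=3 -> matches Linear Algebra
All 6 rows appear; 1 has NULL course.

SQL:
SELECT a.student, b.title AS course
FROM enrollments a
LEFT JOIN courses b ON a.course_id = b.id

Result:
student | course        
--------+---------------
Helen   | Biology       
Julia   | Biology       
Alice   | Biology       
Sam     | NULL          
Olivia  | Networks      
Victor  | Linear Algebra


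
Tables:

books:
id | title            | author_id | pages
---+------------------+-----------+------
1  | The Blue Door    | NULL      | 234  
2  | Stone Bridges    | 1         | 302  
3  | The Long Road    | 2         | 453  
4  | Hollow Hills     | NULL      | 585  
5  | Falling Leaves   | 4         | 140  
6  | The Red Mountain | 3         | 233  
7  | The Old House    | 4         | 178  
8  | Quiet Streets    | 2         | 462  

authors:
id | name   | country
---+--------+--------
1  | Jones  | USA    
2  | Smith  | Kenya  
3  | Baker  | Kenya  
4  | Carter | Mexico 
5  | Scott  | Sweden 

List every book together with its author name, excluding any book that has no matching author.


INNER JOIN keeps only books rows whose author_id matches an id in authors. Walk through each book:
  - book 1 (The Blue Door): author_id=NULL, no match -> dropped
  - book 2 (Stone Bridges): author_id=1 -> matches Jones
  - book 3 (The Long Road): author_id=2 -> matches Smith
  - book 4 (Hollow Hills): author_id=NULL, no match -> dropped
  - book 5 (Falling Leaves): author_id=4 -> matches Carter
  - book 6 (The Red Mountain): author_id=3 -> matches Baker
  - book 7 (The Old House): author_id=4 -> matches Carter
  - book 8 (Quiet Streets): author_id=2 -> matches Smith
So 2 of 8 rows are dropped.

SQL:
SELECT a.title, b.name AS author
FROM books a
INNER JOIN authors b ON a.author_id = b.id

Result:
title            | author
-----------------+-------
Stone Bridges    | Jones 
The Long Road    | Smith 
Falling Leaves   | Carter
The Red Mountain | Baker 
The Old House    | Carter
Quiet Streets    | Smith 


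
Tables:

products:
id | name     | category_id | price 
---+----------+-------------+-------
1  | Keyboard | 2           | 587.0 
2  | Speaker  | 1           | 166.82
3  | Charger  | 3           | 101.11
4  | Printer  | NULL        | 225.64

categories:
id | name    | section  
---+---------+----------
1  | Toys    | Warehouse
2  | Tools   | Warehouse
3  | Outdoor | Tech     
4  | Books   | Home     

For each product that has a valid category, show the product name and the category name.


INNER JOIN keeps only products rows whose category_id matches an id in categories. Walk through each product:
  - product 1 (Keyboard): category_id=2 -> matches Tools
  - product 2 (Speaker): category_id=1 -> matches Toys
  - product 3 (Charger): category_id=3 -> matches Outdoor
  - product 4 (Printer): category_id=NULL, no match -> dropped
So 1 of 4 rows is dropped.

SQL:
SELECT a.name, b.name AS category
FROM products a
INNER JOIN categories b ON a.category_id = b.id

Result:
name     | category
---------+---------
Keyboard | Tools   
Speaker  | Toys    
Charger  | Outdoor 


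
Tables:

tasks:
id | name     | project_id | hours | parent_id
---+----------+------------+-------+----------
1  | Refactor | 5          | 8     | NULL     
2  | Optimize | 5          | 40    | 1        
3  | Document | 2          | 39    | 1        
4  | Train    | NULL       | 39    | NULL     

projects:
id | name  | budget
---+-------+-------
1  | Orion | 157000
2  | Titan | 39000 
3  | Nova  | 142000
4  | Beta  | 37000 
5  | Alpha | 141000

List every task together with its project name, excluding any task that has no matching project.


INNER JOIN keeps only tasks rows whose project_id matches an id in projects. Walk through each task:
  - task 1 (Refactor): project_id=5 -> matches Alpha
  - task 2 (Optimize): project_id=5 -> matches Alpha
  - task 3 (Document): project_id=2 -> matches Titan
  - task 4 (Train): project_id=NULL, no match -> dropped
So 1 of 4 rows is dropped.

SQL:
SELECT a.name, b.name AS project
FROM tasks a
INNER JOIN projects b ON a.project_id = b.id

Result:
name     | project
---------+--------
Refactor | Alpha  
Optimize | Alpha  
Document | Titan  


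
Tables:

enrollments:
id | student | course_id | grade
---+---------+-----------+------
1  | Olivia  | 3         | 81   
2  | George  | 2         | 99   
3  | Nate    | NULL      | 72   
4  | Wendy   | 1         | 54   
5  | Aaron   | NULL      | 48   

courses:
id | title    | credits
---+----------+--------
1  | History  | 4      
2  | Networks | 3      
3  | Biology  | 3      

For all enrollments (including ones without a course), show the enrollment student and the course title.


LEFT JOIN keeps every row from enrollments (the left table); where course_id has no match in courses, the course columns become NULL. Walk through each enrollment:
  - enrollment 1 (Olivia): course_id=3 -> matches Biology
  - enrollment 2 (George): course_id=2 -> matches Networks
  - enrollment 3 (Nate): course_id=NULL, no match -> kept with NULL
  - enrollment 4 (Wendy): course_id=1 -> matches History
  - enrollment 5 (Aaron): course_id=NULL, no match -> kept with NULL
All 5 rows appear; 2 have NULL course.

SQL:
SELECT a.student, b.title AS course
FROM enrollments a
LEFT JOIN courses b ON a.course_id = b.id

Result:
student | course  
--------+---------
Olivia  | Biology 
George  | Networks
Nate    | NULL    
Wendy   | History 
Aaron   | NULL    


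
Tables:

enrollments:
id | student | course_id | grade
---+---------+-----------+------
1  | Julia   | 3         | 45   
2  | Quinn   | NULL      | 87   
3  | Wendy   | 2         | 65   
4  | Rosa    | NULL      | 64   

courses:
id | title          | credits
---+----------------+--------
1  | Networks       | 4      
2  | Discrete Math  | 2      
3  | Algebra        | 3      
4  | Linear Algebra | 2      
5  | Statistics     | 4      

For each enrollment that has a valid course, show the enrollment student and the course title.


INNER JOIN keeps only enrollments rows whose course_id matches an id in courses. Walk through each enrollment:
  - enrollment 1 (Julia): course_id=3 -> matches Algebra
  - enrollment 2 (Quinn): course_id=NULL, no match -> dropped
  - enrollment 3 (Wendy): course_id=2 -> matches Discrete Math
  - enrollment 4 (Rosa): course_id=NULL, no match -> dropped
So 2 of 4 rows are dropped.

SQL:
SELECT a.student, b.title AS course
FROM enrollments a
INNER JOIN courses b ON a.course_id = b.id

Result:
student | course       
--------+--------------
Julia   | Algebra      
Wendy   | Discrete Math


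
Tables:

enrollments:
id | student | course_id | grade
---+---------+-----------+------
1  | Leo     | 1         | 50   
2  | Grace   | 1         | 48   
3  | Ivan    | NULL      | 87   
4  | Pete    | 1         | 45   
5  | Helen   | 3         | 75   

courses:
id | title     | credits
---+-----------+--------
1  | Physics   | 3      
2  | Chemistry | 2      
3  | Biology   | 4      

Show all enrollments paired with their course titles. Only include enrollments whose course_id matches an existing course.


INNER JOIN keeps only enrollments rows whose course_id matches an id in courses. Walk through each enrollment:
  - enrollment 1 (Leo): course_id=1 -> matches Physics
  - enrollment 2 (Grace): course_id=1 -> matches Physics
  - enrollment 3 (Ivan): course_id=NULL, no match -> dropped
  - enrollment 4 (Pete): course_id=1 -> matches Physics
  - enrollment 5 (Helen): course_id=3 -> matches Biology
So 1 of 5 rows is dropped.

SQL:
SELECT a.student, b.title AS course
FROM enrollments a
INNER JOIN courses b ON a.course_id = b.id

Result:
student | course 
--------+--------
Leo     | Physics
Grace   | Physics
Pete    | Physics
Helen   | Biology


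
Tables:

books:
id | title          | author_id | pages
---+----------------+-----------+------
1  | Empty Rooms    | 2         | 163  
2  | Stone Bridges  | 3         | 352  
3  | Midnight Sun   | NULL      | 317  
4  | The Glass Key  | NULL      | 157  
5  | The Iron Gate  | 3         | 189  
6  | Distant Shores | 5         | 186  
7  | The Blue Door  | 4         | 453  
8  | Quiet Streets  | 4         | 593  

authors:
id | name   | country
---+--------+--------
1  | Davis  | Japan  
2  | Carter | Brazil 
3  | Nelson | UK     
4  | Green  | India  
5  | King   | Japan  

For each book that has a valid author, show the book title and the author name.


INNER JOIN keeps only books rows whose author_id matches an id in authors. Walk through each book:
  - book 1 (Empty Rooms): author_id=2 -> matches Carter
  - book 2 (Stone Bridges): author_id=3 -> matches Nelson
  - book 3 (Midnight Sun): author_id=NULL, no match -> dropped
  - book 4 (The Glass Key): author_id=NULL, no match -> dropped
  - book 5 (The Iron Gate): author_id=3 -> matches Nelson
  - book 6 (Distant Shores): author_id=5 -> matches King
  - book 7 (The Blue Door): author_id=4 -> matches Green
  - book 8 (Quiet Streets): author_id=4 -> matches Green
So 2 of 8 rows are dropped.

SQL:
SELECT a.title, b.name AS author
FROM books a
INNER JOIN authors b ON a.author_id = b.id

Result:
title          | author
---------------+-------
Empty Rooms    | Carter
Stone Bridges  | Nelson
The Iron Gate  | Nelson
Distant Shores | King  
The Blue Door  | Green 
Quiet Streets  | Green 


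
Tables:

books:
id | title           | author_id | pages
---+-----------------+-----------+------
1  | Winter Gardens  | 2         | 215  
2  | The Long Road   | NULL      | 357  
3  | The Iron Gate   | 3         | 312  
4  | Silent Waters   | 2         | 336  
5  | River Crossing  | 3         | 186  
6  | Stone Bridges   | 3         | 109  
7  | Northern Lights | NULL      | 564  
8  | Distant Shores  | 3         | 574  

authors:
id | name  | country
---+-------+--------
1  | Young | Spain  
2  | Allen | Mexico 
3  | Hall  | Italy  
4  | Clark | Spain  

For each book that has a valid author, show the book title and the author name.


INNER JOIN keeps only books rows whose author_id matches an id in authors. Walk through each book:
  - book 1 (Winter Gardens): author_id=2 -> matches Allen
  - book 2 (The Long Road): author_id=NULL, no match -> dropped
  - book 3 (The Iron Gate): author_id=3 -> matches Hall
  - book 4 (Silent Waters): author_id=2 -> matches Allen
  - book 5 (River Crossing): author_id=3 -> matches Hall
  - book 6 (Stone Bridges): author_id=3 -> matches Hall
  - book 7 (Northern Lights): author_id=NULL, no match -> dropped
  - book 8 (Distant Shores): author_id=3 -> matches Hall
So 2 of 8 rows are dropped.

SQL:
SELECT a.title, b.name AS author
FROM books a
INNER JOIN authors b ON a.author_id = b.id

Result:
title          | author
---------------+-------
Winter Gardens | Allen 
The Iron Gate  | Hall  
Silent Waters  | Allen 
River Crossing | Hall  
Stone Bridges  | Hall  
Distant Shores | Hall  


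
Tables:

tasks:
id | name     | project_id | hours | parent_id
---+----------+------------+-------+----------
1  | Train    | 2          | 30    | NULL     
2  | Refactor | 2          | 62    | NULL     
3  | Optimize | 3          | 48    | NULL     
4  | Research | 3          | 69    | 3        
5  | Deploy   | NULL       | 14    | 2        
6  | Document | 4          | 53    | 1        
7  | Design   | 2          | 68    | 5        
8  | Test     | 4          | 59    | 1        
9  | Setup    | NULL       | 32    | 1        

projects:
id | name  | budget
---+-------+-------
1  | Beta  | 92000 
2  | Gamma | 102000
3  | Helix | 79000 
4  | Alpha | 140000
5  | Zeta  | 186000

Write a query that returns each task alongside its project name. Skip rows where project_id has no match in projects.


INNER JOIN keeps only tasks rows whose project_id matches an id in projects. Walk through each task:
  - task 1 (Train): project_id=2 -> matches Gamma
  - task 2 (Refactor): project_id=2 -> matches Gamma
  - task 3 (Optimize): project_id=3 -> matches Helix
  - task 4 (Research): project_id=3 -> matches Helix
  - task 5 (Deploy): project_id=NULL, no match -> dropped
  - task 6 (Document): project_id=4 -> matches Alpha
  - task 7 (Design): project_id=2 -> matches Gamma
  - task 8 (Test): project_id=4 -> matches Alpha
  - task 9 (Setup): project_id=NULL, no match -> dropped
So 2 of 9 rows are dropped.

SQL:
SELECT a.name, b.name AS project
FROM tasks a
INNER JOIN projects b ON a.project_id = b.id

Result:
name     | project
---------+--------
Train    | Gamma  
Refactor | Gamma  
Optimize | Helix  
Research | Helix  
Document | Alpha  
Design   | Gamma  
Test     | Alpha  


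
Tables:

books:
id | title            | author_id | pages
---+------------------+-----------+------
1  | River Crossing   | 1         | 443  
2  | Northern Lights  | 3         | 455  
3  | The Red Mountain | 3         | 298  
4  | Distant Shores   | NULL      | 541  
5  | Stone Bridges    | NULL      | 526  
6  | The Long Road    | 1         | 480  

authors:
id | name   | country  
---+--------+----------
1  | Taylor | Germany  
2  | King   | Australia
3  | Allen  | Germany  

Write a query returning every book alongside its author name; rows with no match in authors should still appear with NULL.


LEFT JOIN keeps every row from books (the left table); where author_id has no match in authors, the author columns become NULL. Walk through each book:
  - book 1 (River Crossing): author_id=1 -> matches Taylor
  - book 2 (Northern Lights): author_id=3 -> matches Allen
  - book 3 (The Red Mountain): author_id=3 -> matches Allen
  - book 4 (Distant Shores): author_id=NULL, no match -> kept with NULL
  - book 5 (Stone Bridges): author_id=NULL, no match -> kept with NULL
  - book 6 (The Long Road): author_id=1 -> matches Taylor
All 6 rows appear; 2 have NULL author.

SQL:
SELECT a.title, b.name AS author
FROM books a
LEFT JOIN authors b ON a.author_id = b.id

Result:
title            | author
-----------------+-------
River Crossing   | Taylor
Northern Lights  | Allen 
The Red Mountain | Allen 
Distant Shores   | NULL  
Stone Bridges    | NULL  
The Long Road    | Taylor


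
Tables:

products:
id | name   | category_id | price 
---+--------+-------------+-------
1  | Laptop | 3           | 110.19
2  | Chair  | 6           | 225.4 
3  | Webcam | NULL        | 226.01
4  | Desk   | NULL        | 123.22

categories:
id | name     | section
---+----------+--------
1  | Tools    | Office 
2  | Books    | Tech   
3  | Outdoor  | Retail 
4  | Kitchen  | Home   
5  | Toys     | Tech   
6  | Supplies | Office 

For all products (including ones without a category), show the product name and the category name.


LEFT JOIN keeps every row from products (the left table); where category_id has no match in categories, the category columns become NULL. Walk through each product:
  - product 1 (Laptop): category_id=3 -> matches Outdoor
  - product 2 (Chair): category_id=6 -> matches Supplies
  - product 3 (Webcam): category_id=NULL, no match -> kept with NULL
  - product 4 (Desk): category_id=NULL, no match -> kept with NULL
All 4 rows appear; 2 have NULL category.

SQL:
SELECT a.name, b.name AS category
FROM products a
LEFT JOIN categories b ON a.category_id = b.id

Result:
name   | category
-------+---------
Laptop | Outdoor 
Chair  | Supplies
Webcam | NULL    
Desk   | NULL    


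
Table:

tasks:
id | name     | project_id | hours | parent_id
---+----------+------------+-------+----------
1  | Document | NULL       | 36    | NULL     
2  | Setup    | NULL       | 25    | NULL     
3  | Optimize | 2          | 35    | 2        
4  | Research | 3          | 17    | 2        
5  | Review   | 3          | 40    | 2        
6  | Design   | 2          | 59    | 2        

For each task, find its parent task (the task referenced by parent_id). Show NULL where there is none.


This is a self-join: tasks is joined to a second copy of itself, matching each row's parent_id to another row's id. Use LEFT JOIN so rows with parent_id=NULL are kept.
  - task 1 (Document): parent_id=NULL -> NULL
  - task 2 (Setup): parent_id=NULL -> NULL
  - task 3 (Optimize): parent_id=2 -> Setup
  - task 4 (Research): parent_id=2 -> Setup
  - task 5 (Review): parent_id=2 -> Setup
  - task 6 (Design): parent_id=2 -> Setup

SQL:
SELECT a.name AS item, b.name AS parent
FROM tasks a
LEFT JOIN tasks b ON a.parent_id = b.id

Result:
item     | parent
---------+-------
Document | NULL  
Setup    | NULL  
Optimize | Setup 
Research | Setup 
Review   | Setup 
Design   | Setup 


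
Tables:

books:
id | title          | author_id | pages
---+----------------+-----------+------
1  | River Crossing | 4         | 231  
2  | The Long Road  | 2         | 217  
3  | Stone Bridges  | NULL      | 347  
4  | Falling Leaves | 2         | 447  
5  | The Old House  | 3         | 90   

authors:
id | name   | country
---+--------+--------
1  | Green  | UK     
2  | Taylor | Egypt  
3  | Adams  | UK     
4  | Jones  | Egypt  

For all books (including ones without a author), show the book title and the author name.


LEFT JOIN keeps every row from books (the left table); where author_id has no match in authors, the author columns become NULL. Walk through each book:
  - book 1 (River Crossing): author_id=4 -> matches Jones
  - book 2 (The Long Road): author_id=2 -> matches Taylor
  - book 3 (Stone Bridges): author_id=NULL, no match -> kept with NULL
  - book 4 (Falling Leaves): author_id=2 -> matches Taylor
  - book 5 (The Old House): author_id=3 -> matches Adams
All 5 rows appear; 1 has NULL author.

SQL:
SELECT a.title, b.name AS author
FROM books a
LEFT JOIN authors b ON a.author_id = b.id

Result:
title          | author
---------------+-------
River Crossing | Jones 
The Long Road  | Taylor
Stone Bridges  | NULL  
Falling Leaves | Taylor
The Old House  | Adams 


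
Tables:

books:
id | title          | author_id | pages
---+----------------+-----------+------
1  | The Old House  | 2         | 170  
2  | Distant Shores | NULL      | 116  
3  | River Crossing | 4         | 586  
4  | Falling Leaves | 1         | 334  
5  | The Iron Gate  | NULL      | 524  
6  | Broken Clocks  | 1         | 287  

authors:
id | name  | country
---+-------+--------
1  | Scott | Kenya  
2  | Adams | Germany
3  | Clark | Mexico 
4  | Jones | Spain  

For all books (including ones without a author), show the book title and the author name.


LEFT JOIN keeps every row from books (the left table); where author_id has no match in authors, the author columns become NULL. Walk through each book:
  - book 1 (The Old House): author_id=2 -> matches Adams
  - book 2 (Distant Shores): author_id=NULL, no match -> kept with NULL
  - book 3 (River Crossing): author_id=4 -> matches Jones
  - book 4 (Falling Leaves): author_id=1 -> matches Scott
  - book 5 (The Iron Gate): author_id=NULL, no match -> kept with NULL
  - book 6 (Broken Clocks): author_id=1 -> matches Scott
All 6 rows appear; 2 have NULL author.

SQL:
SELECT a.title, b.name AS author
FROM books a
LEFT JOIN authors b ON a.author_id = b.id

Result:
title          | author
---------------+-------
The Old House  | Adams 
Distant Shores | NULL  
River Crossing | Jones 
Falling Leaves | Scott 
The Iron Gate  | NULL  
Broken Clocks  | Scott 


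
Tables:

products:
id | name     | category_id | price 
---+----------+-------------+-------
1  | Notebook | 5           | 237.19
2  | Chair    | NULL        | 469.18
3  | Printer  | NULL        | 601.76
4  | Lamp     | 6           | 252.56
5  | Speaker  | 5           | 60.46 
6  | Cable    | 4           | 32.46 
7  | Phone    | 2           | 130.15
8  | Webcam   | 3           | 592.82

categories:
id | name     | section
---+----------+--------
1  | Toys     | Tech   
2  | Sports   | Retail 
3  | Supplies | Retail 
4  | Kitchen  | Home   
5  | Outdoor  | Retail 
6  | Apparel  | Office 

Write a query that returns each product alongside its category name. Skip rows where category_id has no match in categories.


INNER JOIN keeps only products rows whose category_id matches an id in categories. Walk through each product:
  - product 1 (Notebook): category_id=5 -> matches Outdoor
  - product 2 (Chair): category_id=NULL, no match -> dropped
  - product 3 (Printer): category_id=NULL, no match -> dropped
  - product 4 (Lamp): category_id=6 -> matches Apparel
  - product 5 (Speaker): category_id=5 -> matches Outdoor
  - product 6 (Cable): category_id=4 -> matches Kitchen
  - product 7 (Phone): category_id=2 -> matches Sports
  - product 8 (Webcam): category_id=3 -> matches Supplies
So 2 of 8 rows are dropped.

SQL:
SELECT a.name, b.name AS category
FROM products a
INNER JOIN categories b ON a.category_id = b.id

Result:
name     | category
---------+---------
Notebook | Outdoor 
Lamp     | Apparel 
Speaker  | Outdoor 
Cable    | Kitchen 
Phone    | Sports  
Webcam   | Supplies


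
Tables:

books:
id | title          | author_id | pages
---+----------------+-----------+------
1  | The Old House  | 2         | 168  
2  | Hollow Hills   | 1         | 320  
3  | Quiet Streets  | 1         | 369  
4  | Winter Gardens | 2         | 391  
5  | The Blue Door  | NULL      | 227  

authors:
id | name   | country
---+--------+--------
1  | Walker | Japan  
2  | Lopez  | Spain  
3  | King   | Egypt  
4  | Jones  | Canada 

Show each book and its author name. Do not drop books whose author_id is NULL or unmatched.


LEFT JOIN keeps every row from books (the left table); where author_id has no match in authors, the author columns become NULL. Walk through each book:
  - book 1 (The Old House): author_id=2 -> matches Lopez
  - book 2 (Hollow Hills): author_id=1 -> matches Walker
  - book 3 (Quiet Streets): author_id=1 -> matches Walker
  - book 4 (Winter Gardens): author_id=2 -> matches Lopez
  - book 5 (The Blue Door): author_id=NULL, no match -> kept with NULL
All 5 rows appear; 1 has NULL author.

SQL:
SELECT a.title, b.name AS author
FROM books a
LEFT JOIN authors b ON a.author_id = b.id

Result:
title          | author
---------------+-------
The Old House  | Lopez 
Hollow Hills   | Walker
Quiet Streets  | Walker
Winter Gardens | Lopez 
The Blue Door  | NULL  


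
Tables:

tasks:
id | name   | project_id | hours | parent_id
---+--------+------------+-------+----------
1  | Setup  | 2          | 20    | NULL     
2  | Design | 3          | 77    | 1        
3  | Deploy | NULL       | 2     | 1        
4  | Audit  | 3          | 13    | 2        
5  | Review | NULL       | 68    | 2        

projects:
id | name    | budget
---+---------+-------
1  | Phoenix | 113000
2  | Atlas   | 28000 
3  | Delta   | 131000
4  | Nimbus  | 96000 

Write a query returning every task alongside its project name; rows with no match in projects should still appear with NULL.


LEFT JOIN keeps every row from tasks (the left table); where project_id has no match in projects, the project columns become NULL. Walk through each task:
  - task 1 (Setup): project_id=2 -> matches Atlas
  - task 2 (Design): project_id=3 -> matches Delta
  - task 3 (Deploy): project_id=NULL, no match -> kept with NULL
  - task 4 (Audit): project_id=3 -> matches Delta
  - task 5 (Review): project_id=NULL, no match -> kept with NULL
All 5 rows appear; 2 have NULL project.

SQL:
SELECT a.name, b.name AS project
FROM tasks a
LEFT JOIN projects b ON a.project_id = b.id

Result:
name   | project
-------+--------
Setup  | Atlas  
Design | Delta  
Deploy | NULL   
Audit  | Delta  
Review | NULL   


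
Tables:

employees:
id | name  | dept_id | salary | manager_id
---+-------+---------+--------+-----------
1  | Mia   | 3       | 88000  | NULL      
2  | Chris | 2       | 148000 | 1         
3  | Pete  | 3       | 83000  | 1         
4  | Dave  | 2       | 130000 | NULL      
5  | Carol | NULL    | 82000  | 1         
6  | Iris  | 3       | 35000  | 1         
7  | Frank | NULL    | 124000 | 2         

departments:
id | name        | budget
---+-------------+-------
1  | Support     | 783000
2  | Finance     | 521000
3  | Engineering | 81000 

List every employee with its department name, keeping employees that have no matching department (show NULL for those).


LEFT JOIN keeps every row from employees (the left table); where dept_id has no match in departments, the department columns become NULL. Walk through each employee:
  - employee 1 (Mia): dept_id=3 -> matches Engineering
  - employee 2 (Chris): dept_id=2 -> matches Finance
  - employee 3 (Pete): dept_id=3 -> matches Engineering
  - employee 4 (Dave): dept_id=2 -> matches Finance
  - employee 5 (Carol): dept_id=NULL, no match -> kept with NULL
  - employee 6 (Iris): dept_id=3 -> matches Engineering
  - employee 7 (Frank): dept_id=NULL, no match -> kept with NULL
All 7 rows appear; 2 have NULL department.

SQL:
SELECT a.name, b.name AS department
FROM employees a
LEFT JOIN departments b ON a.dept_id = b.id

Result:
name  | department 
------+------------
Mia   | Engineering
Chris | Finance    
Pete  | Engineering
Dave  | Finance    
Carol | NULL       
Iris  | Engineering
Frank | NULL       


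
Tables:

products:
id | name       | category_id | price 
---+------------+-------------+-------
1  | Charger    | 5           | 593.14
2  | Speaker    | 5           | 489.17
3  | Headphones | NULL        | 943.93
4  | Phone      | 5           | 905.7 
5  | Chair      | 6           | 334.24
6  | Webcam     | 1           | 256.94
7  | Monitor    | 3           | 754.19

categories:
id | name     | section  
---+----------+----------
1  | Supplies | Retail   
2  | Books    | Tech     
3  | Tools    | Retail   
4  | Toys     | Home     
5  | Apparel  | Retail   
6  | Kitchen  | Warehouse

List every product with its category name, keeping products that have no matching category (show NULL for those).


LEFT JOIN keeps every row from products (the left table); where category_id has no match in categories, the category columns become NULL. Walk through each product:
  - product 1 (Charger): category_id=5 -> matches Apparel
  - product 2 (Speaker): category_id=5 -> matches Apparel
  - product 3 (Headphones): category_id=NULL, no match -> kept with NULL
  - product 4 (Phone): category_id=5 -> matches Apparel
  - product 5 (Chair): category_id=6 -> matches Kitchen
  - product 6 (Webcam): category_id=1 -> matches Supplies
  - product 7 (Monitor): category_id=3 -> matches Tools
All 7 rows appear; 1 has NULL category.

SQL:
SELECT a.name, b.name AS category
FROM products a
LEFT JOIN categories b ON a.category_id = b.id

Result:
name       | category
-----------+---------
Charger    | Apparel 
Speaker    | Apparel 
Headphones | NULL    
Phone      | Apparel 
Chair      | Kitchen 
Webcam     | Supplies
Monitor    | Tools   


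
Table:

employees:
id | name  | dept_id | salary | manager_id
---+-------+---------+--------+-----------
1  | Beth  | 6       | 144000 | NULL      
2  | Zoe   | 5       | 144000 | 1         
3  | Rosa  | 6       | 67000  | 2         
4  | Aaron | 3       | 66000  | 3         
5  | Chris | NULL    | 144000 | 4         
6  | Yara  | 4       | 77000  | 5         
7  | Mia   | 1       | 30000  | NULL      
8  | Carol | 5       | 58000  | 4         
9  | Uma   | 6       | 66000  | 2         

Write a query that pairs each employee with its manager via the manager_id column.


This is a self-join: employees is joined to a second copy of itself, matching each row's manager_id to another row's id. Use LEFT JOIN so rows with manager_id=NULL are kept.
  - employee 1 (Beth): manager_id=NULL -> NULL
  - employee 2 (Zoe): manager_id=1 -> Beth
  - employee 3 (Rosa): manager_id=2 -> Zoe
  - employee 4 (Aaron): manager_id=3 -> Rosa
  - employee 5 (Chris): manager_id=4 -> Aaron
  - employee 6 (Yara): manager_id=5 -> Chris
  - employee 7 (Mia): manager_id=NULL -> NULL
  - employee 8 (Carol): manager_id=4 -> Aaron
  - employee 9 (Uma): manager_id=2 -> Zoe

SQL:
SELECT a.name AS item, b.name AS manager
FROM employees a
LEFT JOIN employees b ON a.manager_id = b.id

Result:
item  | manager
------+--------
Beth  | NULL   
Zoe   | Beth   
Rosa  | Zoe    
Aaron | Rosa   
Chris | Aaron  
Yara  | Chris  
Mia   | NULL   
Carol | Aaron  
Uma   | Zoe    


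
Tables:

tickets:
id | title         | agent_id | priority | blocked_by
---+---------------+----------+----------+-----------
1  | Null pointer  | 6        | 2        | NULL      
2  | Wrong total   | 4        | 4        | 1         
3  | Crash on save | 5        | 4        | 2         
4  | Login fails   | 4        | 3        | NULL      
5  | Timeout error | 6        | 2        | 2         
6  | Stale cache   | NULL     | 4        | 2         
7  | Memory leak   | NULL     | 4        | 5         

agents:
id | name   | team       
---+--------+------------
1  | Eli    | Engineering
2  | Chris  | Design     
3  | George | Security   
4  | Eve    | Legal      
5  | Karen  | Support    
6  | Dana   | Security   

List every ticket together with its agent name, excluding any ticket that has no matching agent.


INNER JOIN keeps only tickets rows whose agent_id matches an id in agents. Walk through each ticket:
  - ticket 1 (Null pointer): agent_id=6 -> matches Dana
  - ticket 2 (Wrong total): agent_id=4 -> matches Eve
  - ticket 3 (Crash on save): agent_id=5 -> matches Karen
  - ticket 4 (Login fails): agent_id=4 -> matches Eve
  - ticket 5 (Timeout error): agent_id=6 -> matches Dana
  - ticket 6 (Stale cache): agent_id=NULL, no match -> dropped
  - ticket 7 (Memory leak): agent_id=NULL, no match -> dropped
So 2 of 7 rows are dropped.

SQL:
SELECT a.title, b.name AS agent
FROM tickets a
INNER JOIN agents b ON a.agent_id = b.id

Result:
title         | agent
--------------+------
Null pointer  | Dana 
Wrong total   | Eve  
Crash on save | Karen
Login fails   | Eve  
Timeout error | Dana 
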